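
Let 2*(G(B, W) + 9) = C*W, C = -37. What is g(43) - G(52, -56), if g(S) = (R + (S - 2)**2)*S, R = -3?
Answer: 71127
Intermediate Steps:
g(S) = S*(-3 + (-2 + S)**2) (g(S) = (-3 + (S - 2)**2)*S = (-3 + (-2 + S)**2)*S = S*(-3 + (-2 + S)**2))
G(B, W) = -9 - 37*W/2 (G(B, W) = -9 + (-37*W)/2 = -9 - 37*W/2)
g(43) - G(52, -56) = 43*(-3 + (-2 + 43)**2) - (-9 - 37/2*(-56)) = 43*(-3 + 41**2) - (-9 + 1036) = 43*(-3 + 1681) - 1*1027 = 43*1678 - 1027 = 72154 - 1027 = 71127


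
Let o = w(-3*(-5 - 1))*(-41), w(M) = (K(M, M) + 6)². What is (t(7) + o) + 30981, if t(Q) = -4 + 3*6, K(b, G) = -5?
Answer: 30954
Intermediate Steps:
t(Q) = 14 (t(Q) = -4 + 18 = 14)
w(M) = 1 (w(M) = (-5 + 6)² = 1² = 1)
o = -41 (o = 1*(-41) = -41)
(t(7) + o) + 30981 = (14 - 41) + 30981 = -27 + 30981 = 30954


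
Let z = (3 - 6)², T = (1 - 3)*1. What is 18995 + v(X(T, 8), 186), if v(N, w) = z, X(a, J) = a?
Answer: 19004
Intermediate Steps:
T = -2 (T = -2*1 = -2)
z = 9 (z = (-3)² = 9)
v(N, w) = 9
18995 + v(X(T, 8), 186) = 18995 + 9 = 19004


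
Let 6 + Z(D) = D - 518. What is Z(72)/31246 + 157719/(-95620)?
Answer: -2485654057/1493871260 ≈ -1.6639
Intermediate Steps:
Z(D) = -524 + D (Z(D) = -6 + (D - 518) = -6 + (-518 + D) = -524 + D)
Z(72)/31246 + 157719/(-95620) = (-524 + 72)/31246 + 157719/(-95620) = -452*1/31246 + 157719*(-1/95620) = -226/15623 - 157719/95620 = -2485654057/1493871260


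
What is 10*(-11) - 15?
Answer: -125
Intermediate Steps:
10*(-11) - 15 = -110 - 15 = -125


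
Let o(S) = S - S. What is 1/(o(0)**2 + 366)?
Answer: 1/366 ≈ 0.0027322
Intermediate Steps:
o(S) = 0
1/(o(0)**2 + 366) = 1/(0**2 + 366) = 1/(0 + 366) = 1/366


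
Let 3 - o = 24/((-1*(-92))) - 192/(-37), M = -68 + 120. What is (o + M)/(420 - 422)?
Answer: -42167/1702 ≈ -24.775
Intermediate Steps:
M = 52
o = -2085/851 (o = 3 - (24/((-1*(-92))) - 192/(-37)) = 3 - (24/92 - 192*(-1/37)) = 3 - (24*(1/92) + 192/37) = 3 - (6/23 + 192/37) = 3 - 1*4638/851 = 3 - 4638/851 = -2085/851 ≈ -2.4501)
(o + M)/(420 - 422) = (-2085/851 + 52)/(420 - 422) = (42167/851)/(-2) = (42167/851)*(-1/2) = -42167/1702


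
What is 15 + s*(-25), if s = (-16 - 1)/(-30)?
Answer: ⅚ ≈ 0.83333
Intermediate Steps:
s = 17/30 (s = -17*(-1/30) = 17/30 ≈ 0.56667)
15 + s*(-25) = 15 + (17/30)*(-25) = 15 - 85/6 = ⅚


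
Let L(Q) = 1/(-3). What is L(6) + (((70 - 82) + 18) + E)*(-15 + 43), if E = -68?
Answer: -5209/3 ≈ -1736.3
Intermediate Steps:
L(Q) = -⅓
L(6) + (((70 - 82) + 18) + E)*(-15 + 43) = -⅓ + (((70 - 82) + 18) - 68)*(-15 + 43) = -⅓ + ((-12 + 18) - 68)*28 = -⅓ + (6 - 68)*28 = -⅓ - 62*28 = -⅓ - 1736 = -5209/3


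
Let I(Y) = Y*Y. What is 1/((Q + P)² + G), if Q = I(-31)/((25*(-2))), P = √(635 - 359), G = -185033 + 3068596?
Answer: 6008767517500/17330536948454974147 + 480500000*√69/51991610845364922441 ≈ 3.4679e-7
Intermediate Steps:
G = 2883563
I(Y) = Y²
P = 2*√69 (P = √276 = 2*√69 ≈ 16.613)
Q = -961/50 (Q = (-31)²/((25*(-2))) = 961/(-50) = 961*(-1/50) = -961/50 ≈ -19.220)
1/((Q + P)² + G) = 1/((-961/50 + 2*√69)² + 2883563) = 1/(2883563 + (-961/50 + 2*√69)²)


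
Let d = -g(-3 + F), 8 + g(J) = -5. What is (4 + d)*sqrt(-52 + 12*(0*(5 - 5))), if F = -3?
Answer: 34*I*sqrt(13) ≈ 122.59*I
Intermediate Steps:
g(J) = -13 (g(J) = -8 - 5 = -13)
d = 13 (d = -1*(-13) = 13)
(4 + d)*sqrt(-52 + 12*(0*(5 - 5))) = (4 + 13)*sqrt(-52 + 12*(0*(5 - 5))) = 17*sqrt(-52 + 12*(0*0)) = 17*sqrt(-52 + 12*0) = 17*sqrt(-52 + 0) = 17*sqrt(-52) = 17*(2*I*sqrt(13)) = 34*I*sqrt(13)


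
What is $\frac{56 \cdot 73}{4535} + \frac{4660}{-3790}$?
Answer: $- \frac{563958}{1718765} \approx -0.32812$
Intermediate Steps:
$\frac{56 \cdot 73}{4535} + \frac{4660}{-3790} = 4088 \cdot \frac{1}{4535} + 4660 \left(- \frac{1}{3790}\right) = \frac{4088}{4535} - \frac{466}{379} = - \frac{563958}{1718765}$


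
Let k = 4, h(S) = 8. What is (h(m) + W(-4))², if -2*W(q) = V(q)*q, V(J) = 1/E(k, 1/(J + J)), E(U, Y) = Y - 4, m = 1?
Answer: 61504/1089 ≈ 56.477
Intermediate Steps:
E(U, Y) = -4 + Y
V(J) = 1/(-4 + 1/(2*J)) (V(J) = 1/(-4 + 1/(J + J)) = 1/(-4 + 1/(2*J)))
W(q) = q²/(-1 + 8*q) (W(q) = -(-2*q/(-1 + 8*q))*q/2 = -(-1)*q²/(-1 + 8*q) = q²/(-1 + 8*q))
(h(m) + W(-4))² = (8 + (-4)²/(-1 + 8*(-4)))² = (8 + 16/(-1 - 32))² = (8 + 16/(-33))² = (8 + 16*(-1/33))² = (8 - 16/33)² = (248/33)² = 61504/1089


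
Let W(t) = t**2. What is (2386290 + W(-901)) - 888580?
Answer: 2309511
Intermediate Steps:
(2386290 + W(-901)) - 888580 = (2386290 + (-901)**2) - 888580 = (2386290 + 811801) - 888580 = 3198091 - 888580 = 2309511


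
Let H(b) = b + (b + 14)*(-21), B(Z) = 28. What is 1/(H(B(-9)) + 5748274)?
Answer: 1/5747420 ≈ 1.7399e-7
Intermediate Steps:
H(b) = -294 - 20*b (H(b) = b + (14 + b)*(-21) = b + (-294 - 21*b) = -294 - 20*b)
1/(H(B(-9)) + 5748274) = 1/((-294 - 20*28) + 5748274) = 1/((-294 - 560) + 5748274) = 1/(-854 + 5748274) = 1/5747420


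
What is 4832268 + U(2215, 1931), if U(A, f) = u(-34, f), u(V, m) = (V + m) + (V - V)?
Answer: 4834165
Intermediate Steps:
u(V, m) = V + m (u(V, m) = (V + m) + 0 = V + m)
U(A, f) = -34 + f
4832268 + U(2215, 1931) = 4832268 + (-34 + 1931) = 4832268 + 1897 = 4834165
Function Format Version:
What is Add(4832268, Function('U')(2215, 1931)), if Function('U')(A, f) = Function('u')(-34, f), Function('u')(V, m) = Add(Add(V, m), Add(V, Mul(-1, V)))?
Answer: 4834165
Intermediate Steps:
Function('u')(V, m) = Add(V, m) (Function('u')(V, m) = Add(Add(V, m), 0) = Add(V, m))
Function('U')(A, f) = Add(-34, f)
Add(4832268, Function('U')(2215, 1931)) = Add(4832268, Add(-34, 1931)) = Add(4832268, 1897) = 4834165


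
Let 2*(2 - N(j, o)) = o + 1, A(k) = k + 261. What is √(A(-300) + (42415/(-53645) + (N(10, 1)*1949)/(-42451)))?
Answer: I*√8263733574662010265/455456779 ≈ 6.3116*I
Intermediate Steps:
A(k) = 261 + k
N(j, o) = 3/2 - o/2 (N(j, o) = 2 - (o + 1)/2 = 2 - (1 + o)/2 = 2 + (-½ - o/2) = 3/2 - o/2)
√(A(-300) + (42415/(-53645) + (N(10, 1)*1949)/(-42451))) = √((261 - 300) + (42415/(-53645) + ((3/2 - ½*1)*1949)/(-42451))) = √(-39 + (42415*(-1/53645) + ((3/2 - ½)*1949)*(-1/42451))) = √(-39 + (-8483/10729 + (1*1949)*(-1/42451))) = √(-39 + (-8483/10729 + 1949*(-1/42451))) = √(-39 + (-8483/10729 - 1949/42451)) = √(-39 - 381022654/455456779) = √(-18143837035/455456779) = I*√8263733574662010265/455456779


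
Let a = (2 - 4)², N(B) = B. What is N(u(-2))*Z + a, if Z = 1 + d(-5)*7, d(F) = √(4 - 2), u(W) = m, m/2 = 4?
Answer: 12 + 56*√2 ≈ 91.196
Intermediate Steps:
m = 8 (m = 2*4 = 8)
u(W) = 8
d(F) = √2
a = 4 (a = (-2)² = 4)
Z = 1 + 7*√2 (Z = 1 + √2*7 = 1 + 7*√2 ≈ 10.899)
N(u(-2))*Z + a = 8*(1 + 7*√2) + 4 = (8 + 56*√2) + 4 = 12 + 56*√2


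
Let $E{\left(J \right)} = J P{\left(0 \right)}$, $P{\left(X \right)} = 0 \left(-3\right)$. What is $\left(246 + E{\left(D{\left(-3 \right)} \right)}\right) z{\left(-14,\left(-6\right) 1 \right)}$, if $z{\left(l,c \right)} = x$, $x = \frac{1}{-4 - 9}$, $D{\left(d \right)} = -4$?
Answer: $- \frac{246}{13} \approx -18.923$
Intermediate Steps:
$P{\left(X \right)} = 0$
$x = - \frac{1}{13}$ ($x = \frac{1}{-13} = - \frac{1}{13} \approx -0.076923$)
$z{\left(l,c \right)} = - \frac{1}{13}$
$E{\left(J \right)} = 0$ ($E{\left(J \right)} = J 0 = 0$)
$\left(246 + E{\left(D{\left(-3 \right)} \right)}\right) z{\left(-14,\left(-6\right) 1 \right)} = \left(246 + 0\right) \left(- \frac{1}{13}\right) = 246 \left(- \frac{1}{13}\right) = - \frac{246}{13}$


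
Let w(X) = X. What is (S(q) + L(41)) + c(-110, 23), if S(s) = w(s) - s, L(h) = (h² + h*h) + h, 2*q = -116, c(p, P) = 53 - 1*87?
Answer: 3369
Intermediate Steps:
c(p, P) = -34 (c(p, P) = 53 - 87 = -34)
q = -58 (q = (½)*(-116) = -58)
L(h) = h + 2*h² (L(h) = (h² + h²) + h = 2*h² + h = h + 2*h²)
S(s) = 0 (S(s) = s - s = 0)
(S(q) + L(41)) + c(-110, 23) = (0 + 41*(1 + 2*41)) - 34 = (0 + 41*(1 + 82)) - 34 = (0 + 41*83) - 34 = (0 + 3403) - 34 = 3403 - 34 = 3369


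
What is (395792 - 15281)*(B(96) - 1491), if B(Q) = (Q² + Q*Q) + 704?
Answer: 6714116595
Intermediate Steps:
B(Q) = 704 + 2*Q² (B(Q) = (Q² + Q²) + 704 = 2*Q² + 704 = 704 + 2*Q²)
(395792 - 15281)*(B(96) - 1491) = (395792 - 15281)*((704 + 2*96²) - 1491) = 380511*((704 + 2*9216) - 1491) = 380511*((704 + 18432) - 1491) = 380511*(19136 - 1491) = 380511*17645 = 6714116595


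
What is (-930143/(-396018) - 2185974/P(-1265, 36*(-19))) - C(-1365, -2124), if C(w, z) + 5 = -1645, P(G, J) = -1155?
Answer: 77212889057/21780990 ≈ 3545.0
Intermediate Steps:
C(w, z) = -1650 (C(w, z) = -5 - 1645 = -1650)
(-930143/(-396018) - 2185974/P(-1265, 36*(-19))) - C(-1365, -2124) = (-930143/(-396018) - 2185974/(-1155)) - 1*(-1650) = (-930143*(-1/396018) - 2185974*(-1/1155)) + 1650 = (930143/396018 + 104094/55) + 1650 = 41274255557/21780990 + 1650 = 77212889057/21780990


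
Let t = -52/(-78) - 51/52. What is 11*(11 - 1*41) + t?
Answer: -51529/156 ≈ -330.31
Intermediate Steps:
t = -49/156 (t = -52*(-1/78) - 51*1/52 = ⅔ - 51/52 = -49/156 ≈ -0.31410)
11*(11 - 1*41) + t = 11*(11 - 1*41) - 49/156 = 11*(11 - 41) - 49/156 = 11*(-30) - 49/156 = -330 - 49/156 = -51529/156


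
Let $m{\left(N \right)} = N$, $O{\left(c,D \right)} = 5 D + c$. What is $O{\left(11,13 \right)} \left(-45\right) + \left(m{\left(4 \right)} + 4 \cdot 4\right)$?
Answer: $-3400$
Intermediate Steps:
$O{\left(c,D \right)} = c + 5 D$
$O{\left(11,13 \right)} \left(-45\right) + \left(m{\left(4 \right)} + 4 \cdot 4\right) = \left(11 + 5 \cdot 13\right) \left(-45\right) + \left(4 + 4 \cdot 4\right) = \left(11 + 65\right) \left(-45\right) + \left(4 + 16\right) = 76 \left(-45\right) + 20 = -3420 + 20 = -3400$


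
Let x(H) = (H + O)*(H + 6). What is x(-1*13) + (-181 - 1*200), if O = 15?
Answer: -395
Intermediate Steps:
x(H) = (6 + H)*(15 + H) (x(H) = (H + 15)*(H + 6) = (15 + H)*(6 + H) = (6 + H)*(15 + H))
x(-1*13) + (-181 - 1*200) = (90 + (-1*13)**2 + 21*(-1*13)) + (-181 - 1*200) = (90 + (-13)**2 + 21*(-13)) + (-181 - 200) = (90 + 169 - 273) - 381 = -14 - 381 = -395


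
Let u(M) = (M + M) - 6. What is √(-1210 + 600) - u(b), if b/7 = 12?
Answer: -162 + I*√610 ≈ -162.0 + 24.698*I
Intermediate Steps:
b = 84 (b = 7*12 = 84)
u(M) = -6 + 2*M (u(M) = 2*M - 6 = -6 + 2*M)
√(-1210 + 600) - u(b) = √(-1210 + 600) - (-6 + 2*84) = √(-610) - (-6 + 168) = I*√610 - 1*162 = I*√610 - 162 = -162 + I*√610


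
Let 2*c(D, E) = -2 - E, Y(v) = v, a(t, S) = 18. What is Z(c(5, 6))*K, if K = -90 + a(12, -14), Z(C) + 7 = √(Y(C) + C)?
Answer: 504 - 144*I*√2 ≈ 504.0 - 203.65*I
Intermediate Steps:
c(D, E) = -1 - E/2 (c(D, E) = (-2 - E)/2 = -1 - E/2)
Z(C) = -7 + √2*√C (Z(C) = -7 + √(C + C) = -7 + √(2*C) = -7 + √2*√C)
K = -72 (K = -90 + 18 = -72)
Z(c(5, 6))*K = (-7 + √2*√(-1 - ½*6))*(-72) = (-7 + √2*√(-1 - 3))*(-72) = (-7 + √2*√(-4))*(-72) = (-7 + √2*(2*I))*(-72) = (-7 + 2*I*√2)*(-72) = 504 - 144*I*√2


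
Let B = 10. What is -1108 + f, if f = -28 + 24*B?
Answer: -896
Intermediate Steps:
f = 212 (f = -28 + 24*10 = -28 + 240 = 212)
-1108 + f = -1108 + 212 = -896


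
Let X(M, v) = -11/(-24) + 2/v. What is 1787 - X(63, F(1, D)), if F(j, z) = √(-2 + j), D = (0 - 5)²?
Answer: 42877/24 + 2*I ≈ 1786.5 + 2.0*I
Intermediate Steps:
D = 25 (D = (-5)² = 25)
X(M, v) = 11/24 + 2/v (X(M, v) = -11*(-1/24) + 2/v = 11/24 + 2/v)
1787 - X(63, F(1, D)) = 1787 - (11/24 + 2/(√(-2 + 1))) = 1787 - (11/24 + 2/(√(-1))) = 1787 - (11/24 + 2/I) = 1787 - (11/24 + 2*(-I)) = 1787 - (11/24 - 2*I) = 1787 + (-11/24 + 2*I) = 42877/24 + 2*I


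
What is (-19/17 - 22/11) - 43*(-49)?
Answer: 35766/17 ≈ 2103.9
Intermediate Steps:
(-19/17 - 22/11) - 43*(-49) = (-19*1/17 - 22*1/11) + 2107 = (-19/17 - 2) + 2107 = -53/17 + 2107 = 35766/17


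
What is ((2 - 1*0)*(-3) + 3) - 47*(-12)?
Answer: 561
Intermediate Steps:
((2 - 1*0)*(-3) + 3) - 47*(-12) = ((2 + 0)*(-3) + 3) + 564 = (2*(-3) + 3) + 564 = (-6 + 3) + 564 = -3 + 564 = 561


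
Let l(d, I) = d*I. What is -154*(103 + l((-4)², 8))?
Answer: -35574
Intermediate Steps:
l(d, I) = I*d
-154*(103 + l((-4)², 8)) = -154*(103 + 8*(-4)²) = -154*(103 + 8*16) = -154*(103 + 128) = -154*231 = -35574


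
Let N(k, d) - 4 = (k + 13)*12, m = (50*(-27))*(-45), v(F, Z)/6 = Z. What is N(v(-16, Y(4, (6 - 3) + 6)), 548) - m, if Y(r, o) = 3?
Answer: -60374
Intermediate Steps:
v(F, Z) = 6*Z
m = 60750 (m = -1350*(-45) = 60750)
N(k, d) = 160 + 12*k (N(k, d) = 4 + (k + 13)*12 = 4 + (13 + k)*12 = 4 + (156 + 12*k) = 160 + 12*k)
N(v(-16, Y(4, (6 - 3) + 6)), 548) - m = (160 + 12*(6*3)) - 1*60750 = (160 + 12*18) - 60750 = (160 + 216) - 60750 = 376 - 60750 = -60374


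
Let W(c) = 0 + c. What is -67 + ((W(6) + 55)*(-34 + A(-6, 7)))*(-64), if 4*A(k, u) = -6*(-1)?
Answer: 126813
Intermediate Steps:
A(k, u) = 3/2 (A(k, u) = (-6*(-1))/4 = (¼)*6 = 3/2)
W(c) = c
-67 + ((W(6) + 55)*(-34 + A(-6, 7)))*(-64) = -67 + ((6 + 55)*(-34 + 3/2))*(-64) = -67 + (61*(-65/2))*(-64) = -67 - 3965/2*(-64) = -67 + 126880 = 126813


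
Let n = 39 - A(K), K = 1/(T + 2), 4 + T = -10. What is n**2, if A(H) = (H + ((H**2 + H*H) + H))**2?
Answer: 40826223025/26873856 ≈ 1519.2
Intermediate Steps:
T = -14 (T = -4 - 10 = -14)
K = -1/12 (K = 1/(-14 + 2) = 1/(-12) = -1/12 ≈ -0.083333)
A(H) = (2*H + 2*H**2)**2 (A(H) = (H + ((H**2 + H**2) + H))**2 = (H + (2*H**2 + H))**2 = (H + (H + 2*H**2))**2 = (2*H + 2*H**2)**2)
n = 202055/5184 (n = 39 - 4*(-1/12)**2*(1 - 1/12)**2 = 39 - 4*(11/12)**2/144 = 39 - 4*121/(144*144) = 39 - 1*121/5184 = 39 - 121/5184 = 202055/5184 ≈ 38.977)
n**2 = (202055/5184)**2 = 40826223025/26873856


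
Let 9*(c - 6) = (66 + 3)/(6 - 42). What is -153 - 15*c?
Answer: -8633/36 ≈ -239.81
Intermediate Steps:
c = 625/108 (c = 6 + ((66 + 3)/(6 - 42))/9 = 6 + (69/(-36))/9 = 6 + (69*(-1/36))/9 = 6 + (1/9)*(-23/12) = 6 - 23/108 = 625/108 ≈ 5.7870)
-153 - 15*c = -153 - 15*625/108 = -153 - 3125/36 = -8633/36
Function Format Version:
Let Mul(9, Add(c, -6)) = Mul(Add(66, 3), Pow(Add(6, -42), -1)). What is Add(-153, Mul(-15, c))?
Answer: Rational(-8633, 36) ≈ -239.81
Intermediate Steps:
c = Rational(625, 108) (c = Add(6, Mul(Rational(1, 9), Mul(Add(66, 3), Pow(Add(6, -42), -1)))) = Add(6, Mul(Rational(1, 9), Mul(69, Pow(-36, -1)))) = Add(6, Mul(Rational(1, 9), Mul(69, Rational(-1, 36)))) = Add(6, Mul(Rational(1, 9), Rational(-23, 12))) = Add(6, Rational(-23, 108)) = Rational(625, 108) ≈ 5.7870)
Add(-153, Mul(-15, c)) = Add(-153, Mul(-15, Rational(625, 108))) = Add(-153, Rational(-3125, 36)) = Rational(-8633, 36)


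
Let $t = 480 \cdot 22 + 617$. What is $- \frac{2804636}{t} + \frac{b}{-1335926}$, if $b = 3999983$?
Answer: $- \frac{3791493962927}{14931644902} \approx -253.92$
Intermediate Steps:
$t = 11177$ ($t = 10560 + 617 = 11177$)
$- \frac{2804636}{t} + \frac{b}{-1335926} = - \frac{2804636}{11177} + \frac{3999983}{-1335926} = \left(-2804636\right) \frac{1}{11177} + 3999983 \left(- \frac{1}{1335926}\right) = - \frac{2804636}{11177} - \frac{3999983}{1335926} = - \frac{3791493962927}{14931644902}$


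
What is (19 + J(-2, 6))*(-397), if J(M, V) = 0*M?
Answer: -7543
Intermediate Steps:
J(M, V) = 0
(19 + J(-2, 6))*(-397) = (19 + 0)*(-397) = 19*(-397) = -7543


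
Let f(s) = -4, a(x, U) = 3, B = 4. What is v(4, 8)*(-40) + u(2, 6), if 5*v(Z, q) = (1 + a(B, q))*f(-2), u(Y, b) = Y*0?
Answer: 128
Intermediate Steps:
u(Y, b) = 0
v(Z, q) = -16/5 (v(Z, q) = ((1 + 3)*(-4))/5 = (4*(-4))/5 = (1/5)*(-16) = -16/5)
v(4, 8)*(-40) + u(2, 6) = -16/5*(-40) + 0 = 128 + 0 = 128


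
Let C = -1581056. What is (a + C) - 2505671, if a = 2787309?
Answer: -1299418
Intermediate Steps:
(a + C) - 2505671 = (2787309 - 1581056) - 2505671 = 1206253 - 2505671 = -1299418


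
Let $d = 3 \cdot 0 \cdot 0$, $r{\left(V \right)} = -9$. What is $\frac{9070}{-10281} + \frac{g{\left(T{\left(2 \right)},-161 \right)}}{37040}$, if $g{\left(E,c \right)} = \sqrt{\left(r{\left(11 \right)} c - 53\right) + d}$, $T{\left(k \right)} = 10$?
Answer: $- \frac{9070}{10281} + \frac{\sqrt{349}}{18520} \approx -0.8812$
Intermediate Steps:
$d = 0$ ($d = 0 \cdot 0 = 0$)
$g{\left(E,c \right)} = \sqrt{-53 - 9 c}$ ($g{\left(E,c \right)} = \sqrt{\left(- 9 c - 53\right) + 0} = \sqrt{\left(-53 - 9 c\right) + 0} = \sqrt{-53 - 9 c}$)
$\frac{9070}{-10281} + \frac{g{\left(T{\left(2 \right)},-161 \right)}}{37040} = \frac{9070}{-10281} + \frac{\sqrt{-53 - -1449}}{37040} = 9070 \left(- \frac{1}{10281}\right) + \sqrt{-53 + 1449} \cdot \frac{1}{37040} = - \frac{9070}{10281} + \sqrt{1396} \cdot \frac{1}{37040} = - \frac{9070}{10281} + 2 \sqrt{349} \cdot \frac{1}{37040} = - \frac{9070}{10281} + \frac{\sqrt{349}}{18520}$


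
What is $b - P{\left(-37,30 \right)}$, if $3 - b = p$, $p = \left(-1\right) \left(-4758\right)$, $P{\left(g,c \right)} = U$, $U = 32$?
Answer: $-4787$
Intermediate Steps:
$P{\left(g,c \right)} = 32$
$p = 4758$
$b = -4755$ ($b = 3 - 4758 = -4755$)
$b - P{\left(-37,30 \right)} = -4755 - 32 = -4787$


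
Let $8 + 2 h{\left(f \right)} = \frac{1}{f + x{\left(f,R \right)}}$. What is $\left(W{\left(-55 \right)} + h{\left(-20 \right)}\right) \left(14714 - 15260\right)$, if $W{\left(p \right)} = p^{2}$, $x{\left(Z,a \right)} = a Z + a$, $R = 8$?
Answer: $- \frac{283707879}{172} \approx -1.6495 \cdot 10^{6}$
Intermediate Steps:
$x{\left(Z,a \right)} = a + Z a$ ($x{\left(Z,a \right)} = Z a + a = a + Z a$)
$h{\left(f \right)} = -4 + \frac{1}{2 \left(8 + 9 f\right)}$ ($h{\left(f \right)} = -4 + \frac{1}{2 \left(f + 8 \left(1 + f\right)\right)} = -4 + \frac{1}{2 \left(f + \left(8 + 8 f\right)\right)} = -4 + \frac{1}{2 \left(8 + 9 f\right)}$)
$\left(W{\left(-55 \right)} + h{\left(-20 \right)}\right) \left(14714 - 15260\right) = \left(\left(-55\right)^{2} + \frac{9 \left(-7 - -160\right)}{2 \left(8 + 9 \left(-20\right)\right)}\right) \left(14714 - 15260\right) = \left(3025 + \frac{9 \left(-7 + 160\right)}{2 \left(8 - 180\right)}\right) \left(-546\right) = \left(3025 + \frac{9}{2} \frac{1}{-172} \cdot 153\right) \left(-546\right) = \left(3025 + \frac{9}{2} \left(- \frac{1}{172}\right) 153\right) \left(-546\right) = \left(3025 - \frac{1377}{344}\right) \left(-546\right) = \frac{1039223}{344} \left(-546\right) = - \frac{283707879}{172}$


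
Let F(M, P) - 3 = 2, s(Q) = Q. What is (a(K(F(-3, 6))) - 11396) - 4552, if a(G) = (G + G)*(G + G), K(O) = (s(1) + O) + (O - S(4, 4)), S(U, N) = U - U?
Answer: -15464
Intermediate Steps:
S(U, N) = 0
F(M, P) = 5 (F(M, P) = 3 + 2 = 5)
K(O) = 1 + 2*O (K(O) = (1 + O) + (O - 1*0) = (1 + O) + (O + 0) = (1 + O) + O = 1 + 2*O)
a(G) = 4*G² (a(G) = (2*G)*(2*G) = 4*G²)
(a(K(F(-3, 6))) - 11396) - 4552 = (4*(1 + 2*5)² - 11396) - 4552 = (4*(1 + 10)² - 11396) - 4552 = (4*11² - 11396) - 4552 = (4*121 - 11396) - 4552 = (484 - 11396) - 4552 = -10912 - 4552 = -15464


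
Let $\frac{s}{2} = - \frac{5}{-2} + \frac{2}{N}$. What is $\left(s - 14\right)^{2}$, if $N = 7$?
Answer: $\frac{3481}{49} \approx 71.041$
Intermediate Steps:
$s = \frac{39}{7}$ ($s = 2 \left(- \frac{5}{-2} + \frac{2}{7}\right) = 2 \left(\left(-5\right) \left(- \frac{1}{2}\right) + 2 \cdot \frac{1}{7}\right) = 2 \left(\frac{5}{2} + \frac{2}{7}\right) = 2 \cdot \frac{39}{14} = \frac{39}{7} \approx 5.5714$)
$\left(s - 14\right)^{2} = \left(\frac{39}{7} - 14\right)^{2} = \left(- \frac{59}{7}\right)^{2} = \frac{3481}{49}$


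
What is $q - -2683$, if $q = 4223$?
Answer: $6906$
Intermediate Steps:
$q - -2683 = 4223 - -2683 = 4223 + 2683 = 6906$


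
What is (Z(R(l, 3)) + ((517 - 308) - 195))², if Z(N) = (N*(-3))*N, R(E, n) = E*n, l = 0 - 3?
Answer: 52441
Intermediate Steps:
l = -3
Z(N) = -3*N² (Z(N) = (-3*N)*N = -3*N²)
(Z(R(l, 3)) + ((517 - 308) - 195))² = (-3*(-3*3)² + ((517 - 308) - 195))² = (-3*(-9)² + (209 - 195))² = (-3*81 + 14)² = (-243 + 14)² = (-229)² = 52441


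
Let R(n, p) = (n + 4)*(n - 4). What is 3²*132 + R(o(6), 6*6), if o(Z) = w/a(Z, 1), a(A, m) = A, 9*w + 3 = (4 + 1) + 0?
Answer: 854389/729 ≈ 1172.0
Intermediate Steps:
w = 2/9 (w = -⅓ + ((4 + 1) + 0)/9 = -⅓ + (5 + 0)/9 = -⅓ + (⅑)*5 = -⅓ + 5/9 = 2/9 ≈ 0.22222)
o(Z) = 2/(9*Z)
R(n, p) = (-4 + n)*(4 + n) (R(n, p) = (4 + n)*(-4 + n) = (-4 + n)*(4 + n))
3²*132 + R(o(6), 6*6) = 3²*132 + (-16 + ((2/9)/6)²) = 9*132 + (-16 + ((2/9)*(⅙))²) = 1188 + (-16 + (1/27)²) = 1188 + (-16 + 1/729) = 1188 - 11663/729 = 854389/729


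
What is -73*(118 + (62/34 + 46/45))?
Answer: -6748631/765 ≈ -8821.7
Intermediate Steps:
-73*(118 + (62/34 + 46/45)) = -73*(118 + (62*(1/34) + 46*(1/45))) = -73*(118 + (31/17 + 46/45)) = -73*(118 + 2177/765) = -73*92447/765 = -6748631/765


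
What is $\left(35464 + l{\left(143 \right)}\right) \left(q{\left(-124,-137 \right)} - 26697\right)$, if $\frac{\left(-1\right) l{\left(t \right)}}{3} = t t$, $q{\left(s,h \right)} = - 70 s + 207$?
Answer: $460976230$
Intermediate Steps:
$q{\left(s,h \right)} = 207 - 70 s$
$l{\left(t \right)} = - 3 t^{2}$ ($l{\left(t \right)} = - 3 t t = - 3 t^{2}$)
$\left(35464 + l{\left(143 \right)}\right) \left(q{\left(-124,-137 \right)} - 26697\right) = \left(35464 - 3 \cdot 143^{2}\right) \left(\left(207 - -8680\right) - 26697\right) = \left(35464 - 61347\right) \left(\left(207 + 8680\right) - 26697\right) = \left(35464 - 61347\right) \left(8887 - 26697\right) = \left(-25883\right) \left(-17810\right) = 460976230$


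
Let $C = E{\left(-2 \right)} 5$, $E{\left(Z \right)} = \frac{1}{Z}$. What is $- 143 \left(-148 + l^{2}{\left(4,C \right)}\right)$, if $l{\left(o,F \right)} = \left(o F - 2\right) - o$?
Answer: $-15444$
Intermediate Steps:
$C = - \frac{5}{2}$ ($C = \frac{1}{-2} \cdot 5 = \left(- \frac{1}{2}\right) 5 = - \frac{5}{2} \approx -2.5$)
$l{\left(o,F \right)} = -2 - o + F o$ ($l{\left(o,F \right)} = \left(F o - 2\right) - o = \left(-2 + F o\right) - o = -2 - o + F o$)
$- 143 \left(-148 + l^{2}{\left(4,C \right)}\right) = - 143 \left(-148 + \left(-2 - 4 - 10\right)^{2}\right) = - 143 \left(-148 + \left(-16\right)^{2}\right) = - 143 \left(-148 + 256\right) = \left(-143\right) 108 = -15444$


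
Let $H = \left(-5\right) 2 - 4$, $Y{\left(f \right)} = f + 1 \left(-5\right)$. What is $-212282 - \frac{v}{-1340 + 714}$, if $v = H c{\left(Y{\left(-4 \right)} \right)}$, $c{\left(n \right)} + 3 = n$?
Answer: $- \frac{66444182}{313} \approx -2.1228 \cdot 10^{5}$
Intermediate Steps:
$Y{\left(f \right)} = -5 + f$ ($Y{\left(f \right)} = f - 5 = -5 + f$)
$c{\left(n \right)} = -3 + n$
$H = -14$ ($H = -10 - 4 = -14$)
$v = 168$ ($v = - 14 \left(-3 - 9\right) = \left(-14\right) \left(-12\right) = 168$)
$-212282 - \frac{v}{-1340 + 714} = -212282 - \frac{1}{-1340 + 714} \cdot 168 = -212282 - \frac{1}{-626} \cdot 168 = -212282 - \left(- \frac{1}{626}\right) 168 = -212282 - - \frac{84}{313} = -212282 + \frac{84}{313} = - \frac{66444182}{313}$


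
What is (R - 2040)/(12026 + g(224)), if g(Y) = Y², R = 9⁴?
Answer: 1507/20734 ≈ 0.072682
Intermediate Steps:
R = 6561
(R - 2040)/(12026 + g(224)) = (6561 - 2040)/(12026 + 224²) = 4521/(12026 + 50176) = 4521/62202 = 4521*(1/62202) = 1507/20734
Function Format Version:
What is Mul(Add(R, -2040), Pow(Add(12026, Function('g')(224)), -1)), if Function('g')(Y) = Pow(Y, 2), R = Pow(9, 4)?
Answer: Rational(1507, 20734) ≈ 0.072682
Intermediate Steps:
R = 6561
Mul(Add(R, -2040), Pow(Add(12026, Function('g')(224)), -1)) = Mul(Add(6561, -2040), Pow(Add(12026, Pow(224, 2)), -1)) = Mul(4521, Pow(Add(12026, 50176), -1)) = Mul(4521, Pow(62202, -1)) = Mul(4521, Rational(1, 62202)) = Rational(1507, 20734)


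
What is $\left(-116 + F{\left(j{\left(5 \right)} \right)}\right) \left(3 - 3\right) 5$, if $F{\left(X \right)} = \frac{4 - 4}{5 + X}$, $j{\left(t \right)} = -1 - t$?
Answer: $0$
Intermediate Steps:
$F{\left(X \right)} = 0$ ($F{\left(X \right)} = \frac{0}{5 + X} = 0$)
$\left(-116 + F{\left(j{\left(5 \right)} \right)}\right) \left(3 - 3\right) 5 = \left(-116 + 0\right) \left(3 - 3\right) 5 = - 116 \cdot 0 \cdot 5 = \left(-116\right) 0 = 0$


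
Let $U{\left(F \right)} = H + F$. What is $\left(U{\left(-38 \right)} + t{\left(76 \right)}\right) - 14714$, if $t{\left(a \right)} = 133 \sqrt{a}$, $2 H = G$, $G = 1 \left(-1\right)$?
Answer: $- \frac{29505}{2} + 266 \sqrt{19} \approx -13593.0$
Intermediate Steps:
$G = -1$
$H = - \frac{1}{2}$ ($H = \frac{1}{2} \left(-1\right) = - \frac{1}{2} \approx -0.5$)
$U{\left(F \right)} = - \frac{1}{2} + F$
$\left(U{\left(-38 \right)} + t{\left(76 \right)}\right) - 14714 = \left(\left(- \frac{1}{2} - 38\right) + 133 \sqrt{76}\right) - 14714 = \left(- \frac{77}{2} + 133 \cdot 2 \sqrt{19}\right) - 14714 = \left(- \frac{77}{2} + 266 \sqrt{19}\right) - 14714 = - \frac{29505}{2} + 266 \sqrt{19}$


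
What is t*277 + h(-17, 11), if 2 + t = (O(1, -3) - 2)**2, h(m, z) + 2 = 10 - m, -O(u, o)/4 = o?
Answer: 27171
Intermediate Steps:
O(u, o) = -4*o
h(m, z) = 8 - m (h(m, z) = -2 + (10 - m) = 8 - m)
t = 98 (t = -2 + (-4*(-3) - 2)**2 = -2 + (12 - 2)**2 = -2 + 10**2 = -2 + 100 = 98)
t*277 + h(-17, 11) = 98*277 + (8 - 1*(-17)) = 27146 + (8 + 17) = 27146 + 25 = 27171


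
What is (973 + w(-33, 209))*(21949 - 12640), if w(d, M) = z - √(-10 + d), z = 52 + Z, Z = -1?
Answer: 9532416 - 9309*I*√43 ≈ 9.5324e+6 - 61043.0*I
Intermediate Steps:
z = 51 (z = 52 - 1 = 51)
w(d, M) = 51 - √(-10 + d)
(973 + w(-33, 209))*(21949 - 12640) = (973 + (51 - √(-10 - 33)))*(21949 - 12640) = (973 + (51 - √(-43)))*9309 = (973 + (51 - I*√43))*9309 = (1024 - I*√43)*9309 = 9532416 - 9309*I*√43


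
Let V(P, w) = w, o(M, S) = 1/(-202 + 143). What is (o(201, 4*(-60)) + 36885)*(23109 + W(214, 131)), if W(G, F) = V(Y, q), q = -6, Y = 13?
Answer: 50277072042/59 ≈ 8.5215e+8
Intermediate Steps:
o(M, S) = -1/59 (o(M, S) = 1/(-59) = -1/59)
W(G, F) = -6
(o(201, 4*(-60)) + 36885)*(23109 + W(214, 131)) = (-1/59 + 36885)*(23109 - 6) = (2176214/59)*23103 = 50277072042/59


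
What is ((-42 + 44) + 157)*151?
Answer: 24009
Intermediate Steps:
((-42 + 44) + 157)*151 = (2 + 157)*151 = 159*151 = 24009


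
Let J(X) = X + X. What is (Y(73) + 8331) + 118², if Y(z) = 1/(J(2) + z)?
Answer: 1713636/77 ≈ 22255.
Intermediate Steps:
J(X) = 2*X
Y(z) = 1/(4 + z) (Y(z) = 1/(2*2 + z) = 1/(4 + z))
(Y(73) + 8331) + 118² = (1/(4 + 73) + 8331) + 118² = (1/77 + 8331) + 13924 = 641488/77 + 13924 = 1713636/77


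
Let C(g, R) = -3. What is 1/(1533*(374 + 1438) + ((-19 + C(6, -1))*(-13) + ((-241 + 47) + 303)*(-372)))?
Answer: 1/2737534 ≈ 3.6529e-7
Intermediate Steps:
1/(1533*(374 + 1438) + ((-19 + C(6, -1))*(-13) + ((-241 + 47) + 303)*(-372))) = 1/(1533*(374 + 1438) + ((-19 - 3)*(-13) + ((-241 + 47) + 303)*(-372))) = 1/(1533*1812 + (-22*(-13) + (-194 + 303)*(-372))) = 1/(2777796 + (286 + 109*(-372))) = 1/(2777796 + (286 - 40548)) = 1/(2777796 - 40262) = 1/2737534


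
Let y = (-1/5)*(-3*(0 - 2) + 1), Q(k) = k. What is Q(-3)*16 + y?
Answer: -247/5 ≈ -49.400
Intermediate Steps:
y = -7/5 (y = (-1*⅕)*(-3*(-2) + 1) = -(6 + 1)/5 = -⅕*7 = -7/5 ≈ -1.4000)
Q(-3)*16 + y = -3*16 - 7/5 = -48 - 7/5 = -247/5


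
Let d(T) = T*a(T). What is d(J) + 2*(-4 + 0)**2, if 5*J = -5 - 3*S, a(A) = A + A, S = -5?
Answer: 40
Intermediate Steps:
a(A) = 2*A
J = 2 (J = (-5 - 3*(-5))/5 = (-5 + 15)/5 = (1/5)*10 = 2)
d(T) = 2*T**2 (d(T) = T*(2*T) = 2*T**2)
d(J) + 2*(-4 + 0)**2 = 2*2**2 + 2*(-4 + 0)**2 = 2*4 + 2*(-4)**2 = 8 + 2*16 = 8 + 32 = 40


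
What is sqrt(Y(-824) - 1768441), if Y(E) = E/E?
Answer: 2*I*sqrt(442110) ≈ 1329.8*I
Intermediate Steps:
Y(E) = 1
sqrt(Y(-824) - 1768441) = sqrt(1 - 1768441) = sqrt(-1768440) = 2*I*sqrt(442110)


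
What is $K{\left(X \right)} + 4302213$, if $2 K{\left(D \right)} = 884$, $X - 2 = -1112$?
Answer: $4302655$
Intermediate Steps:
$X = -1110$ ($X = 2 - 1112 = -1110$)
$K{\left(D \right)} = 442$ ($K{\left(D \right)} = \frac{1}{2} \cdot 884 = 442$)
$K{\left(X \right)} + 4302213 = 442 + 4302213 = 4302655$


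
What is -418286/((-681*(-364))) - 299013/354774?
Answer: -1324509142/523469037 ≈ -2.5303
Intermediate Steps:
-418286/((-681*(-364))) - 299013/354774 = -418286/247884 - 299013*1/354774 = -418286*1/247884 - 99671/118258 = -209143/123942 - 99671/118258 = -1324509142/523469037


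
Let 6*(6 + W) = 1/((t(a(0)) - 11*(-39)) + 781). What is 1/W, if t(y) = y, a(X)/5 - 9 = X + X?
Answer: -7530/45179 ≈ -0.16667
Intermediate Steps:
a(X) = 45 + 10*X (a(X) = 45 + 5*(X + X) = 45 + 5*(2*X) = 45 + 10*X)
W = -45179/7530 (W = -6 + 1/(6*(((45 + 10*0) - 11*(-39)) + 781)) = -6 + 1/(6*(((45 + 0) + 429) + 781)) = -6 + 1/(6*((45 + 429) + 781)) = -6 + 1/(6*(474 + 781)) = -6 + (1/6)/1255 = -6 + (1/6)*(1/1255) = -6 + 1/7530 = -45179/7530 ≈ -5.9999)
1/W = 1/(-45179/7530) = -7530/45179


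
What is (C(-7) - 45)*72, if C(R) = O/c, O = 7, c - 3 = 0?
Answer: -3072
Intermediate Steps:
c = 3 (c = 3 + 0 = 3)
C(R) = 7/3
(C(-7) - 45)*72 = (7/3 - 45)*72 = -128/3*72 = -3072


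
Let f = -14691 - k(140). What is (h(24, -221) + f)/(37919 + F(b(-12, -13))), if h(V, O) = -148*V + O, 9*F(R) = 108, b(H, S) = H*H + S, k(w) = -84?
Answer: -18380/37931 ≈ -0.48456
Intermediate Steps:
b(H, S) = S + H² (b(H, S) = H² + S = S + H²)
f = -14607 (f = -14691 - 1*(-84) = -14691 + 84 = -14607)
F(R) = 12 (F(R) = (⅑)*108 = 12)
h(V, O) = O - 148*V
(h(24, -221) + f)/(37919 + F(b(-12, -13))) = ((-221 - 148*24) - 14607)/(37919 + 12) = ((-221 - 3552) - 14607)/37931 = (-3773 - 14607)*(1/37931) = -18380*1/37931 = -18380/37931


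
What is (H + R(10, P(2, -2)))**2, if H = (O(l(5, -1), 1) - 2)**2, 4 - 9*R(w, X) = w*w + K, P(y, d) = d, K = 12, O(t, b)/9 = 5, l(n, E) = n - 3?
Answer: 3374569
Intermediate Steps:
l(n, E) = -3 + n
O(t, b) = 45 (O(t, b) = 9*5 = 45)
R(w, X) = -8/9 - w**2/9 (R(w, X) = 4/9 - (w*w + 12)/9 = 4/9 - (w**2 + 12)/9 = 4/9 - (12 + w**2)/9 = 4/9 + (-4/3 - w**2/9) = -8/9 - w**2/9)
H = 1849 (H = (45 - 2)**2 = 43**2 = 1849)
(H + R(10, P(2, -2)))**2 = (1849 + (-8/9 - 1/9*10**2))**2 = (1849 + (-8/9 - 1/9*100))**2 = (1849 + (-8/9 - 100/9))**2 = (1849 - 12)**2 = 1837**2 = 3374569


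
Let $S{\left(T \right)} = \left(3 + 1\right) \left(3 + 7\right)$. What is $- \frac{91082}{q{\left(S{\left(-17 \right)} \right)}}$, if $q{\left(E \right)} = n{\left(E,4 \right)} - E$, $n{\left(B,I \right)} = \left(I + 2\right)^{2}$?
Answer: $\frac{45541}{2} \approx 22771.0$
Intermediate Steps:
$S{\left(T \right)} = 40$ ($S{\left(T \right)} = 4 \cdot 10 = 40$)
$n{\left(B,I \right)} = \left(2 + I\right)^{2}$
$q{\left(E \right)} = 36 - E$ ($q{\left(E \right)} = \left(2 + 4\right)^{2} - E = 6^{2} - E = 36 - E$)
$- \frac{91082}{q{\left(S{\left(-17 \right)} \right)}} = - \frac{91082}{36 - 40} = - \frac{91082}{-4} = \left(-91082\right) \left(- \frac{1}{4}\right) = \frac{45541}{2}$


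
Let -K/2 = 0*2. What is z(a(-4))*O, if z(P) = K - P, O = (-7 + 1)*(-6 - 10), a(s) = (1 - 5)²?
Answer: -1536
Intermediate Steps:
a(s) = 16 (a(s) = (-4)² = 16)
O = 96 (O = -6*(-16) = 96)
K = 0 (K = -0*2 = -2*0 = 0)
z(P) = -P (z(P) = 0 - P = -P)
z(a(-4))*O = -1*16*96 = -16*96 = -1536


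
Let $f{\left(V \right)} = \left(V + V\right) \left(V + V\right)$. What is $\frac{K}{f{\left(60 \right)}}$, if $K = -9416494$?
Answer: $- \frac{4708247}{7200} \approx -653.92$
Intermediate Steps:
$f{\left(V \right)} = 4 V^{2}$ ($f{\left(V \right)} = 2 V 2 V = 4 V^{2}$)
$\frac{K}{f{\left(60 \right)}} = - \frac{9416494}{4 \cdot 60^{2}} = - \frac{9416494}{4 \cdot 3600} = - \frac{9416494}{14400} = \left(-9416494\right) \frac{1}{14400} = - \frac{4708247}{7200}$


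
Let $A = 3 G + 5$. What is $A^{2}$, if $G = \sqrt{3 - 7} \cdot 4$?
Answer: $-551 + 240 i \approx -551.0 + 240.0 i$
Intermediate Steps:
$G = 8 i$ ($G = \sqrt{3 - 7} \cdot 4 = \sqrt{-4} \cdot 4 = 2 i 4 = 8 i \approx 8.0 i$)
$A = 5 + 24 i$ ($A = 3 \cdot 8 i + 5 = 24 i + 5 = 5 + 24 i \approx 5.0 + 24.0 i$)
$A^{2} = \left(5 + 24 i\right)^{2}$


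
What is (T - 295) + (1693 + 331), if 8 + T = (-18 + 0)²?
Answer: 2045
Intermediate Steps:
T = 316 (T = -8 + (-18 + 0)² = -8 + (-18)² = -8 + 324 = 316)
(T - 295) + (1693 + 331) = (316 - 295) + (1693 + 331) = 21 + 2024 = 2045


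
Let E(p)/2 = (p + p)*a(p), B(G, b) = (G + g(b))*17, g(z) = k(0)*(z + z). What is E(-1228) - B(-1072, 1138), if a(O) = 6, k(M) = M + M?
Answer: -11248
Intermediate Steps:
k(M) = 2*M
g(z) = 0 (g(z) = (2*0)*(z + z) = 0*(2*z) = 0)
B(G, b) = 17*G (B(G, b) = (G + 0)*17 = G*17 = 17*G)
E(p) = 24*p (E(p) = 2*((p + p)*6) = 2*((2*p)*6) = 2*(12*p) = 24*p)
E(-1228) - B(-1072, 1138) = 24*(-1228) - 17*(-1072) = -29472 - 1*(-18224) = -29472 + 18224 = -11248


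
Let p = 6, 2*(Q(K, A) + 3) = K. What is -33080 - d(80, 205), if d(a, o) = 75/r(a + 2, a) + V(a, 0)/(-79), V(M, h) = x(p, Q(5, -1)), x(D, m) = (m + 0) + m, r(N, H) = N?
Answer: -214298247/6478 ≈ -33081.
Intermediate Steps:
Q(K, A) = -3 + K/2
x(D, m) = 2*m (x(D, m) = m + m = 2*m)
V(M, h) = -1 (V(M, h) = 2*(-3 + (1/2)*5) = 2*(-3 + 5/2) = 2*(-1/2) = -1)
d(a, o) = 1/79 + 75/(2 + a) (d(a, o) = 75/(a + 2) - 1/(-79) = 75/(2 + a) - 1*(-1/79) = 75/(2 + a) + 1/79 = 1/79 + 75/(2 + a))
-33080 - d(80, 205) = -33080 - (5927 + 80)/(79*(2 + 80)) = -33080 - 6007/(79*82) = -33080 - 1*6007/6478 = -33080 - 6007/6478 = -214298247/6478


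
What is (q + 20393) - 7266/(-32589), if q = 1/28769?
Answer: 6373242064652/312517647 ≈ 20393.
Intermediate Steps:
q = 1/28769 ≈ 3.4760e-5
(q + 20393) - 7266/(-32589) = (1/28769 + 20393) - 7266/(-32589) = 586686218/28769 - 7266*(-1/32589) = 586686218/28769 + 2422/10863 = 6373242064652/312517647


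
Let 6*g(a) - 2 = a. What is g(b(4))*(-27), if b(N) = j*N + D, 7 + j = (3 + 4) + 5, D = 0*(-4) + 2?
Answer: -108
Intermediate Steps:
D = 2 (D = 0 + 2 = 2)
j = 5 (j = -7 + ((3 + 4) + 5) = -7 + (7 + 5) = -7 + 12 = 5)
b(N) = 2 + 5*N (b(N) = 5*N + 2 = 2 + 5*N)
g(a) = ⅓ + a/6
g(b(4))*(-27) = (⅓ + (2 + 5*4)/6)*(-27) = (⅓ + (2 + 20)/6)*(-27) = (⅓ + (⅙)*22)*(-27) = (⅓ + 11/3)*(-27) = 4*(-27) = -108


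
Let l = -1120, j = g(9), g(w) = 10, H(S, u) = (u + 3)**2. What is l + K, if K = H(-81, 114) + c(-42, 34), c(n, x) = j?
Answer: 12579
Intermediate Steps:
H(S, u) = (3 + u)**2
j = 10
c(n, x) = 10
K = 13699 (K = (3 + 114)**2 + 10 = 117**2 + 10 = 13689 + 10 = 13699)
l + K = -1120 + 13699 = 12579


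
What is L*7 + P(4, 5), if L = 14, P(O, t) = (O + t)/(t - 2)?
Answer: 101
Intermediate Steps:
P(O, t) = (O + t)/(-2 + t)
L*7 + P(4, 5) = 14*7 + (4 + 5)/(-2 + 5) = 98 + 9/3 = 98 + (⅓)*9 = 98 + 3 = 101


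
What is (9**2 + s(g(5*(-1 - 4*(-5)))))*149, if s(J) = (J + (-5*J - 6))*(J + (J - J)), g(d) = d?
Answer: -5451761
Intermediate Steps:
s(J) = J*(-6 - 4*J) (s(J) = (J + (-6 - 5*J))*(J + 0) = (-6 - 4*J)*J = J*(-6 - 4*J))
(9**2 + s(g(5*(-1 - 4*(-5)))))*149 = (9**2 - 2*5*(-1 - 4*(-5))*(3 + 2*(5*(-1 - 4*(-5)))))*149 = (81 - 2*5*(-1 + 20)*(3 + 2*(5*(-1 + 20))))*149 = (81 - 2*5*19*(3 + 2*(5*19)))*149 = (81 - 2*95*(3 + 2*95))*149 = (81 - 2*95*(3 + 190))*149 = (81 - 2*95*193)*149 = (81 - 36670)*149 = -36589*149 = -5451761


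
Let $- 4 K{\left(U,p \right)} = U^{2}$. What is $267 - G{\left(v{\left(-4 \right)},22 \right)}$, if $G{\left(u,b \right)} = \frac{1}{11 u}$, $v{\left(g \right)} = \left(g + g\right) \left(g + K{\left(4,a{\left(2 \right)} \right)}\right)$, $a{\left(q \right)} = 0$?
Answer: $\frac{187967}{704} \approx 267.0$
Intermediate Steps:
$K{\left(U,p \right)} = - \frac{U^{2}}{4}$
$v{\left(g \right)} = 2 g \left(-4 + g\right)$ ($v{\left(g \right)} = \left(g + g\right) \left(g - \frac{4^{2}}{4}\right) = 2 g \left(g - 4\right) = 2 g \left(-4 + g\right)$)
$G{\left(u,b \right)} = \frac{1}{11 u}$
$267 - G{\left(v{\left(-4 \right)},22 \right)} = 267 - \frac{1}{11 \cdot 2 \left(-4\right) \left(-4 - 4\right)} = 267 - \frac{1}{11 \cdot 2 \left(-4\right) \left(-8\right)} = 267 - \frac{1}{11 \cdot 64} = 267 - \frac{1}{11} \cdot \frac{1}{64} = 267 - \frac{1}{704} = \frac{187967}{704}$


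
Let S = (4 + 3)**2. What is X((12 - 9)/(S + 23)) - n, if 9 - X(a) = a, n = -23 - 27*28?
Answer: 18911/24 ≈ 787.96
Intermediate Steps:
S = 49 (S = 7**2 = 49)
n = -779 (n = -23 - 756 = -779)
X(a) = 9 - a
X((12 - 9)/(S + 23)) - n = (9 - (12 - 9)/(49 + 23)) - 1*(-779) = (9 - 3/72) + 779 = (9 - 1*1/24) + 779 = (9 - 1/24) + 779 = 215/24 + 779 = 18911/24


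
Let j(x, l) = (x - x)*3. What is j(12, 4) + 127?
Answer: 127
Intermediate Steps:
j(x, l) = 0 (j(x, l) = 0*3 = 0)
j(12, 4) + 127 = 0 + 127 = 127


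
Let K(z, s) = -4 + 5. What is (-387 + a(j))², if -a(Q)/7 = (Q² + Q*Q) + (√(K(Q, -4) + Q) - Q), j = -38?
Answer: 435513348 + 292166*I*√37 ≈ 4.3551e+8 + 1.7772e+6*I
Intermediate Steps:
K(z, s) = 1
a(Q) = -14*Q² - 7*√(1 + Q) + 7*Q (a(Q) = -7*((Q² + Q*Q) + (√(1 + Q) - Q)) = -7*((Q² + Q²) + (√(1 + Q) - Q)) = -7*(2*Q² + (√(1 + Q) - Q)) = -7*(√(1 + Q) - Q + 2*Q²) = -14*Q² - 7*√(1 + Q) + 7*Q)
(-387 + a(j))² = (-387 + (-14*(-38)² - 7*√(1 - 38) + 7*(-38)))² = (-387 + (-14*1444 - 7*I*√37 - 266))² = (-387 + (-20216 - 7*I*√37 - 266))² = (-387 + (-20482 - 7*I*√37))² = (-20869 - 7*I*√37)²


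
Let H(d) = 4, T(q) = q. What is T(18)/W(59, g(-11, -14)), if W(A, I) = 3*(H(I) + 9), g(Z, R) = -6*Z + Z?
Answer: 6/13 ≈ 0.46154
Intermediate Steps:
g(Z, R) = -5*Z
W(A, I) = 39 (W(A, I) = 3*(4 + 9) = 3*13 = 39)
T(18)/W(59, g(-11, -14)) = 18/39 = 18*(1/39) = 6/13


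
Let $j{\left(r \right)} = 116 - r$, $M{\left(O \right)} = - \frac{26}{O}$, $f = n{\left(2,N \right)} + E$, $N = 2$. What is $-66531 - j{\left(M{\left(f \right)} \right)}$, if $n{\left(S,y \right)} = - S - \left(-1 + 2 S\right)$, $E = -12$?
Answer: $- \frac{1132973}{17} \approx -66646.0$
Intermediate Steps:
$n{\left(S,y \right)} = 1 - 3 S$ ($n{\left(S,y \right)} = - S - \left(-1 + 2 S\right) = 1 - 3 S$)
$f = -17$ ($f = \left(1 - 6\right) - 12 = -5 - 12 = -17$)
$-66531 - j{\left(M{\left(f \right)} \right)} = -66531 - \left(116 - - \frac{26}{-17}\right) = -66531 - \left(116 - \left(-26\right) \left(- \frac{1}{17}\right)\right) = -66531 - \left(116 - \frac{26}{17}\right) = -66531 - \frac{1946}{17} = - \frac{1132973}{17}$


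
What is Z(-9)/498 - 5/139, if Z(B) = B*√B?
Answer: -5/139 - 9*I/166 ≈ -0.035971 - 0.054217*I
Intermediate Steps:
Z(B) = B^(3/2)
Z(-9)/498 - 5/139 = (-9)^(3/2)/498 - 5/139 = -27*I*(1/498) - 5*1/139 = -9*I/166 - 5/139 = -5/139 - 9*I/166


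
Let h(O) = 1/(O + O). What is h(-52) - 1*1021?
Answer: -106185/104 ≈ -1021.0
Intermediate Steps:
h(O) = 1/(2*O)
h(-52) - 1*1021 = (½)/(-52) - 1*1021 = (½)*(-1/52) - 1021 = -1/104 - 1021 = -106185/104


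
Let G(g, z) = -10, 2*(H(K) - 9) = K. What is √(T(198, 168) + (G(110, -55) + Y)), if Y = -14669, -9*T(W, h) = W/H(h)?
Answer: I*√126960717/93 ≈ 121.16*I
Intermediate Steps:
H(K) = 9 + K/2
T(W, h) = -W/(9*(9 + h/2))
√(T(198, 168) + (G(110, -55) + Y)) = √(-2*198/(162 + 9*168) + (-10 - 14669)) = √(-2*198/(162 + 1512) - 14679) = √(-2*198/1674 - 14679) = √(-2*198*1/1674 - 14679) = √(-22/93 - 14679) = √(-1365169/93) = I*√126960717/93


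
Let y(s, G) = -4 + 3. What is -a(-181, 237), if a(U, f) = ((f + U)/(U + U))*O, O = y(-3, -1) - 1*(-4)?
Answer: 84/181 ≈ 0.46409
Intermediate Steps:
y(s, G) = -1
O = 3 (O = -1 - 1*(-4) = -1 + 4 = 3)
a(U, f) = 3*(U + f)/(2*U) (a(U, f) = ((f + U)/(U + U))*3 = ((U + f)/((2*U)))*3 = ((U + f)*(1/(2*U)))*3 = ((U + f)/(2*U))*3 = 3*(U + f)/(2*U))
-a(-181, 237) = -3*(-181 + 237)/(2*(-181)) = -3*(-1)*56/(2*181) = -1*(-84/181) = 84/181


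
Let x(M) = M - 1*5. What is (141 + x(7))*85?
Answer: 12155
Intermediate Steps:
x(M) = -5 + M (x(M) = M - 5 = -5 + M)
(141 + x(7))*85 = (141 + (-5 + 7))*85 = (141 + 2)*85 = 143*85 = 12155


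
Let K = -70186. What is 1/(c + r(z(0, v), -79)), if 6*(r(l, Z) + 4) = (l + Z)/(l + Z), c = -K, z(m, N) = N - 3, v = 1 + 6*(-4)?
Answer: 6/421093 ≈ 1.4249e-5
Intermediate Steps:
v = -23 (v = 1 - 24 = -23)
z(m, N) = -3 + N
c = 70186 (c = -1*(-70186) = 70186)
r(l, Z) = -23/6 (r(l, Z) = -4 + ((l + Z)/(l + Z))/6 = -4 + ((Z + l)/(Z + l))/6 = -4 + (1/6)*1 = -4 + 1/6 = -23/6)
1/(c + r(z(0, v), -79)) = 1/(70186 - 23/6) = 1/(421093/6) = 6/421093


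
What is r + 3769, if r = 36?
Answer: 3805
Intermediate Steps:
r + 3769 = 36 + 3769 = 3805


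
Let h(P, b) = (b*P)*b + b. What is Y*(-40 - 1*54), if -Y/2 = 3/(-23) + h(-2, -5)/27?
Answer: -253048/621 ≈ -407.48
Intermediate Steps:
h(P, b) = b + P*b² (h(P, b) = (P*b)*b + b = P*b² + b = b + P*b²)
Y = 2692/621 (Y = -2*(3/(-23) - 5*(1 - 2*(-5))/27) = -2*(3*(-1/23) - 5*(1 + 10)*(1/27)) = -2*(-3/23 - 5*11*(1/27)) = -2*(-3/23 - 55*1/27) = -2*(-3/23 - 55/27) = -2*(-1346/621) = 2692/621 ≈ 4.3349)
Y*(-40 - 1*54) = 2692*(-40 - 1*54)/621 = 2692*(-40 - 54)/621 = (2692/621)*(-94) = -253048/621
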